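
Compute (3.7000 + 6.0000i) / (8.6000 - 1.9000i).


Conjugate of z2 = 8.6000 + 1.9000i
Numerator: (3.7000 + 6.0000i)(8.6000 + 1.9000i) = 20.4200 + 58.6300i
Denominator: 8.6^2 + (-1.9)^2 = 77.57
Result = (20.4200 + 58.6300i)/77.57

0.2632 + 0.7558i


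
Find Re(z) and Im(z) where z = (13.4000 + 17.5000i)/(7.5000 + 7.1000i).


Multiply by conjugate: (13.4000 + 17.5000i)(7.5000 - 7.1000i) / (7.5^2 + 7.1^2)
Numerator real = 13.4*7.5 + 17.5*7.1 = 224.75
Numerator imag = 17.5*7.5 - 13.4*7.1 = 36.11
Denominator = 106.66
Re(z) = 224.75/106.66 = 2.1072
Im(z) = 36.11/106.66 = 0.3386

Re(z) = 2.1072, Im(z) = 0.3386


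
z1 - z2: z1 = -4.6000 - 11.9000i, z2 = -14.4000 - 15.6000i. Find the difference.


Real: -4.6 + 14.4 = 9.8
Imag: -11.9 + 15.6 = 3.7

9.8000 + 3.7000i


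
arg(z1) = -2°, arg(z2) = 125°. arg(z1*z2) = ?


arg(z1*z2) = -2° + 125° = 123°
Normalized to (-180°, 180°]: 123°

123°


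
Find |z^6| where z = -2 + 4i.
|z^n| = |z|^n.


|z| = sqrt(4+16) = sqrt(20) = 4.4721
|z^6| = |z|^6 = (sqrt(20))^6 = 20^3 = 8000

|z^6| = 8000


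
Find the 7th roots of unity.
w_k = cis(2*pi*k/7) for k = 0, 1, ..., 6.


The 7th roots of unity are cis(360k/7°) for k=0..6
Angle step = 360/7 = 51.4286°
Primitive root: cis(51.4286°)
Primitive root = 0.6235 + 0.7818i

7 roots at angles: 0°, 51.4286°, 102.8571°, 154.2857°, 205.7143°, 257.1429°, 308.5714°


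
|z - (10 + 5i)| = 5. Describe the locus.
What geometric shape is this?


|z - z0| = r is a circle with center z0 and radius r.
Center = (10, 5), radius = 5

Circle with center (10, 5) and radius 5


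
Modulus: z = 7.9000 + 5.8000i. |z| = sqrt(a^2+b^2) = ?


|z| = sqrt(7.9^2 + 5.8^2) = sqrt(62.41 + 33.64) = sqrt(96.05) = 9.8005

|z| = 9.8005


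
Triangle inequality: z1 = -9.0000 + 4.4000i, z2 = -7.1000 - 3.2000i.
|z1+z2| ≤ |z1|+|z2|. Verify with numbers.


|z1| = sqrt((-9)^2 + 4.4^2) = sqrt(100.36) = 10.0180
|z2| = sqrt((-7.1)^2 + (-3.2)^2) = sqrt(60.65) = 7.7878
z1+z2 = -16.1000 + 1.2000i
|z1+z2| = sqrt(260.65) = 16.1447
|z1|+|z2| = 10.0180 + 7.7878 = 17.8058

|z1+z2| = 16.1447 ≤ |z1|+|z2| = 17.8058 (verified)


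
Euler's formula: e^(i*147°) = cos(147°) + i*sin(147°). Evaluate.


cos(147°) = -0.8387
sin(147°) = 0.5446

e^(i*147°) = -0.8387 + 0.5446i


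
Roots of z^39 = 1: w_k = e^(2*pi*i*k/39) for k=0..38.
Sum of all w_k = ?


The sum of all 39th roots of unity is 0.
Geometric series: (1 - w^39)/(1 - w) = (1-1)/(1-w) = 0 since w^39 = 1, w ≠ 1.
Alternatively: coefficient of z^38 in z^39 - 1 is 0.

0


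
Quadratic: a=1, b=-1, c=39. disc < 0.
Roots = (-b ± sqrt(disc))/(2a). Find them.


disc = (-1)^2 - 4*1*39 = 1 - 156 = -155
sqrt(|disc|) = sqrt(155) = 12.4499
Real part = 1/(2*1) = 0.5000
Imag part = 12.4499/(2*1) = 6.2249

0.5000 ± 6.2249i


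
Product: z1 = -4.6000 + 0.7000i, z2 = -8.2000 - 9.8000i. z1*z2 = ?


Real = -4.6*(-8.2) - 0.7*(-9.8) = 37.72 - (-6.86) = 44.58
Imag = -4.6*(-9.8) - (8.2)*0.7 = 45.08 - (5.74) = 39.34

44.5800 + 39.3400i


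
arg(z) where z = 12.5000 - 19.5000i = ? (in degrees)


Re = 12.5, Im = -19.5
arg = atan2(-19.5, 12.5) = -57.3391 degrees

arg(z) = -57.3391 degrees


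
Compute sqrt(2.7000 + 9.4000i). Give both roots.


|z| = sqrt(7.29+88.36) = 9.7801
sqrt((|z|+a)/2) = sqrt((9.7801+2.7)/2) = sqrt(6.2400) = 2.4980
sqrt((|z|-a)/2) = sqrt((9.7801-2.7)/2) = sqrt(3.5400) = 1.8815

±(2.4980 + 1.8815i) i.e. 2.4980 + 1.8815i and -2.4980 - 1.8815i


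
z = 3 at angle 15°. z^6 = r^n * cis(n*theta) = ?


r^6 = 3^6 = 729
n*theta = 6*15° = 90° = 90° (mod 360)
a = 729*cos(90°) = 0
b = 729*sin(90°) = 729.0000

729 cis(90°) = 0 + 729.0000i


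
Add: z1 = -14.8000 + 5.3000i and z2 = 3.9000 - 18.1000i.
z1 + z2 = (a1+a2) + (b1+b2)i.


Real: -14.8 + 3.9 = -10.9
Imag: 5.3 - 18.1 = -12.8

-10.9000 - 12.8000i


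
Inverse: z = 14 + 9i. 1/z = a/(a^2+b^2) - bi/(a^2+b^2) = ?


|z|^2 = 196+81 = 277
1/z = (14 - 9i)/277

1/z = 0.0505 - 0.0325i


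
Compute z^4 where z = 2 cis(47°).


r^4 = 2^4 = 16
n*theta = 4*47° = 188° = 188° (mod 360)
a = 16*cos(188°) = -15.8443
b = 16*sin(188°) = -2.2268

16 cis(188°) = -15.8443 - 2.2268i


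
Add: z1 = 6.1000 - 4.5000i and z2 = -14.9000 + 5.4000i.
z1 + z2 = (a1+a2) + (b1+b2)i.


Real: 6.1 - 14.9 = -8.8
Imag: -4.5 + 5.4 = 0.9

-8.8000 + 0.9000i


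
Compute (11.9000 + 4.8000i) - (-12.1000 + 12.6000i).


Real: 11.9 + 12.1 = 24
Imag: 4.8 - 12.6 = -7.8

24.0000 - 7.8000i


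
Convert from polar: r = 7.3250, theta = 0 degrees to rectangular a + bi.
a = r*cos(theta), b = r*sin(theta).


a = 7.3250*cos(0°) = 7.3250*1 = 7.3250
b = 7.3250*sin(0°) = 7.3250*0 = 0

7.3250 + 0i


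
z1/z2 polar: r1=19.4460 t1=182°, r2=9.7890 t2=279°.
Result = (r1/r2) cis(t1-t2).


r = 19.4460 / 9.7890 = 1.9865
theta = 182° - 279° = -97° = 263° (mod 360)

1.9865 cis(263°)


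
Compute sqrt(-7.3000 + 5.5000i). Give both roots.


|z| = sqrt(53.29+30.25) = 9.1400
sqrt((|z|+a)/2) = sqrt((9.1400+(-7.3))/2) = sqrt(0.9200) = 0.9592
sqrt((|z|-a)/2) = sqrt((9.1400-(-7.3))/2) = sqrt(8.2200) = 2.8671

±(0.9592 + 2.8671i) i.e. 0.9592 + 2.8671i and -0.9592 - 2.8671i


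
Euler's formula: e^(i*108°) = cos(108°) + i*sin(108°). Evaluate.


cos(108°) = -0.3090
sin(108°) = 0.9511

e^(i*108°) = -0.3090 + 0.9511i


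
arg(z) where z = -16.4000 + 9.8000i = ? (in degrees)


Re = -16.4, Im = 9.8
arg = atan2(9.8, -16.4) = 149.1391 degrees

arg(z) = 149.1391 degrees


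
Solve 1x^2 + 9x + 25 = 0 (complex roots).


disc = 9^2 - 4*1*25 = 81 - 100 = -19
sqrt(|disc|) = sqrt(19) = 4.3589
Real part = -9/(2*1) = -4.5000
Imag part = 4.3589/(2*1) = 2.1794

-4.5000 ± 2.1794i


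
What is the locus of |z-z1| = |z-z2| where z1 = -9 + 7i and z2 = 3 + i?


Equal distances means the locus is the perpendicular bisector of z1 and z2.
Midpoint = ((-9+3)/2, (7+1)/2) = (-3.0000, 4.0000)

Perpendicular bisector through (-3.0000, 4.0000)


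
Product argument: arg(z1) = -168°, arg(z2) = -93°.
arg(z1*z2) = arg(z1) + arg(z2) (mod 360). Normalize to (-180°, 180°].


arg(z1*z2) = -168° - 93° = -261°
Normalized to (-180°, 180°]: 99°

99°


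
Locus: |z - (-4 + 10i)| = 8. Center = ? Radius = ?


|z - z0| = r is a circle with center z0 and radius r.
Center = (-4, 10), radius = 8

Circle with center (-4, 10) and radius 8


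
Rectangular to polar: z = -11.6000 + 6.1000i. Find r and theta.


r = sqrt(134.56+37.21) = sqrt(171.77) = 13.1061
theta = atan2(6.1, -11.6) = 152.2618 degrees

r = 13.1061, theta = 152.2618 degrees


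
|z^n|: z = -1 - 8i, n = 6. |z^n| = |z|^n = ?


|z| = sqrt(1+64) = sqrt(65) = 8.0623
|z^6| = |z|^6 = (sqrt(65))^6 = 65^3 = 274625

|z^6| = 274625


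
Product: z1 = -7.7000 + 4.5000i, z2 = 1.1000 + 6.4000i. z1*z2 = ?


Real = -7.7*1.1 - 4.5*6.4 = -8.47 - 28.8 = -37.27
Imag = -7.7*6.4 + 1.1*4.5 = -49.28 + 4.95 = -44.33

-37.2700 - 44.3300i


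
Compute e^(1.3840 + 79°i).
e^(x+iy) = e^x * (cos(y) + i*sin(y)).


e^1.3840 = 3.9908
cos(79°) = 0.19081
sin(79°) = 0.98163
Real = 3.9908*0.19081 = 0.7615
Imag = 3.9908*0.98163 = 3.9175

0.7615 + 3.9175i


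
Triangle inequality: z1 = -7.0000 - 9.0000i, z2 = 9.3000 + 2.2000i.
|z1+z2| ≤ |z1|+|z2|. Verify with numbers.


|z1| = sqrt((-7)^2 + (-9)^2) = sqrt(130) = 11.4018
|z2| = sqrt(9.3^2 + 2.2^2) = sqrt(91.33) = 9.5567
z1+z2 = 2.3000 - 6.8000i
|z1+z2| = sqrt(51.53) = 7.1784
|z1|+|z2| = 11.4018 + 9.5567 = 20.9585

|z1+z2| = 7.1784 ≤ |z1|+|z2| = 20.9585 (verified)


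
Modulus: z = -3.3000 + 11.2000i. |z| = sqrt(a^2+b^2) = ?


|z| = sqrt((-3.3)^2 + 11.2^2) = sqrt(10.89 + 125.44) = sqrt(136.33) = 11.6760

|z| = 11.6760


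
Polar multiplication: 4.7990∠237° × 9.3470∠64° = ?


r = 4.7990 * 9.3470 = 44.8563
theta = 237° + 64° = 301° = 301° (mod 360)

44.8563 cis(301°)


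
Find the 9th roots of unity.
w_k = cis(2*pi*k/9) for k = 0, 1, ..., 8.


The 9th roots of unity are cis(360k/9°) for k=0..8
Angle step = 360/9 = 40°
Primitive root: cis(40°)
Primitive root = 0.7660 + 0.6428i

9 roots at angles: 0°, 40°, 80°, 120°, 160°, 200°, 240°, 280°, 320°


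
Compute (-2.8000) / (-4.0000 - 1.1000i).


Conjugate of z2 = -4.0000 + 1.1000i
Numerator: (-2.8000)(-4.0000 + 1.1000i) = 11.2000 - 3.0800i
Denominator: (-4)^2 + (-1.1)^2 = 17.21
Result = (11.2000 - 3.0800i)/17.21

0.6508 - 0.1790i


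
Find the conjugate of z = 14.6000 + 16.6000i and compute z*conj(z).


z_bar = 14.6000 - 16.6000i
z*z_bar = 14.6^2 + 16.6^2 = 213.16 + 275.56 = 488.72

z_bar = 14.6000 - 16.6000i, z*z_bar = 488.72


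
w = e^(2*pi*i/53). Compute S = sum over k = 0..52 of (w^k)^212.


The roots are w_k = w^k with w = e^(2*pi*i/53), and (w^k)^212 = (w^212)^k.
So S = 1 + u + u^2 + ... + u^(52) with u = w^212.
212 = 4*53 + 0, so 212 is a multiple of 53 and u = (w^53)^4 = 1.
Every one of the 53 terms equals 1: S = 53

S = 53


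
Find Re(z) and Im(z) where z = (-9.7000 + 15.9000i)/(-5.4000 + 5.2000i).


Multiply by conjugate: (-9.7000 + 15.9000i)(-5.4000 - 5.2000i) / ((-5.4)^2 + 5.2^2)
Numerator real = -9.7*(-5.4) + 15.9*5.2 = 135.06
Numerator imag = 15.9*(-5.4) - (-9.7)*5.2 = -35.42
Denominator = 56.2
Re(z) = 135.06/56.2 = 2.4032
Im(z) = -35.42/56.2 = -0.6302

Re(z) = 2.4032, Im(z) = -0.6302


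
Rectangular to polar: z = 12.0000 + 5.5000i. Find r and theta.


r = sqrt(144+30.25) = sqrt(174.25) = 13.2004
theta = atan2(5.5, 12) = 24.6236 degrees

r = 13.2004, theta = 24.6236 degrees


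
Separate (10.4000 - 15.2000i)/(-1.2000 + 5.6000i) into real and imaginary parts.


Multiply by conjugate: (10.4000 - 15.2000i)(-1.2000 - 5.6000i) / ((-1.2)^2 + 5.6^2)
Numerator real = 10.4*(-1.2) - (15.2)*5.6 = -97.6
Numerator imag = -15.2*(-1.2) - 10.4*5.6 = -40
Denominator = 32.8
Re(z) = -97.6/32.8 = -2.9756
Im(z) = -40/32.8 = -1.2195

Re(z) = -2.9756, Im(z) = -1.2195


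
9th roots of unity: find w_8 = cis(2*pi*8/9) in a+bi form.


Angle = 360*8/9 = 320°
a = cos(320°) = 0.7660
b = sin(320°) = -0.6428

0.7660 - 0.6428i


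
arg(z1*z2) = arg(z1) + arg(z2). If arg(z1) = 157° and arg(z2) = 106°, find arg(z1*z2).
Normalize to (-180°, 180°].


arg(z1*z2) = 157° + 106° = 263°
Normalized to (-180°, 180°]: -97°

-97°


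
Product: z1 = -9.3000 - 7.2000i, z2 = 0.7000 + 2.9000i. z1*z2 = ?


Real = -9.3*0.7 - (-7.2)*2.9 = -6.51 - (-20.88) = 14.37
Imag = -9.3*2.9 + 0.7*(-7.2) = -26.97 - (5.04) = -32.01

14.3700 - 32.0100i


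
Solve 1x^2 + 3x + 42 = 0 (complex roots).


disc = 3^2 - 4*1*42 = 9 - 168 = -159
sqrt(|disc|) = sqrt(159) = 12.6095
Real part = -3/(2*1) = -1.5000
Imag part = 12.6095/(2*1) = 6.3048

-1.5000 ± 6.3048i


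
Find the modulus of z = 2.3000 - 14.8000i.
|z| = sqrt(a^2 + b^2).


|z| = sqrt(2.3^2 + (-14.8)^2) = sqrt(5.29 + 219.04) = sqrt(224.33) = 14.9777

|z| = 14.9777


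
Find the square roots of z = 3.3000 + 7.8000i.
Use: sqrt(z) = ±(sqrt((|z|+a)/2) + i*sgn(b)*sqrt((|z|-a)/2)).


|z| = sqrt(10.89+60.84) = 8.4694
sqrt((|z|+a)/2) = sqrt((8.4694+3.3)/2) = sqrt(5.8847) = 2.4258
sqrt((|z|-a)/2) = sqrt((8.4694-3.3)/2) = sqrt(2.5847) = 1.6077

±(2.4258 + 1.6077i) i.e. 2.4258 + 1.6077i and -2.4258 - 1.6077i


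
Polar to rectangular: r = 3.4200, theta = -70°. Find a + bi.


a = 3.4200*cos(-70°) = 3.4200*0.34202 = 1.1697
b = 3.4200*sin(-70°) = 3.4200*(-0.93969) = -3.2137

1.1697 - 3.2137i


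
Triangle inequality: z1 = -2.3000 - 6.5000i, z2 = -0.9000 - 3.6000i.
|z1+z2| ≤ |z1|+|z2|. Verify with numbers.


|z1| = sqrt((-2.3)^2 + (-6.5)^2) = sqrt(47.54) = 6.8949
|z2| = sqrt((-0.9)^2 + (-3.6)^2) = sqrt(13.77) = 3.7108
z1+z2 = -3.2000 - 10.1000i
|z1+z2| = sqrt(112.25) = 10.5948
|z1|+|z2| = 6.8949 + 3.7108 = 10.6057

|z1+z2| = 10.5948 ≤ |z1|+|z2| = 10.6057 (verified)


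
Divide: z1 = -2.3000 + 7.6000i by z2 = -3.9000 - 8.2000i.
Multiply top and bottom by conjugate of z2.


Conjugate of z2 = -3.9000 + 8.2000i
Numerator: (-2.3000 + 7.6000i)(-3.9000 + 8.2000i) = -53.3500 - 48.5000i
Denominator: (-3.9)^2 + (-8.2)^2 = 82.45
Result = (-53.3500 - 48.5000i)/82.45

-0.6471 - 0.5882i


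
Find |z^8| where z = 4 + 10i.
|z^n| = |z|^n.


|z| = sqrt(16+100) = sqrt(116) = 10.7703
|z^8| = |z|^8 = (sqrt(116))^8 = 116^4 = 181063936

|z^8| = 181063936


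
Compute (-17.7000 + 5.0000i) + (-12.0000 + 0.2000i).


Real: -17.7 - 12 = -29.7
Imag: 5 + 0.2 = 5.2

-29.7000 + 5.2000i


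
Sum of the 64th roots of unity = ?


The sum of all 64th roots of unity is 0.
Geometric series: (1 - w^64)/(1 - w) = (1-1)/(1-w) = 0 since w^64 = 1, w ≠ 1.
Alternatively: coefficient of z^63 in z^64 - 1 is 0.

0


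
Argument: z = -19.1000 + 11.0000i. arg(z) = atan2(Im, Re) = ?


Re = -19.1, Im = 11
arg = atan2(11, -19.1) = 150.0617 degrees

arg(z) = 150.0617 degrees


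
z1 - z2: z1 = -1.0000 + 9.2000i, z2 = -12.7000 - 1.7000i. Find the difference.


Real: -1 + 12.7 = 11.7
Imag: 9.2 + 1.7 = 10.9

11.7000 + 10.9000i


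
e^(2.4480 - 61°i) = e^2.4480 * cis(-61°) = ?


e^2.4480 = 11.56519
cos(-61°) = 0.48481
sin(-61°) = -0.87462
Real = 11.56519*0.48481 = 5.6069
Imag = 11.56519*(-0.87462) = -10.1151

5.6069 - 10.1151i


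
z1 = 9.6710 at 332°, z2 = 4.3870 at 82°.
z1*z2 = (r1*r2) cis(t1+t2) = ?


r = 9.6710 * 4.3870 = 42.4267
theta = 332° + 82° = 414° = 54° (mod 360)

42.4267 cis(54°)


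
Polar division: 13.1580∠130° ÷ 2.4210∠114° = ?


r = 13.1580 / 2.4210 = 5.4349
theta = 130° - 114° = 16° = 16° (mod 360)

5.4349 cis(16°)


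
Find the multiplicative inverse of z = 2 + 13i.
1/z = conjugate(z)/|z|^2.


|z|^2 = 4+169 = 173
1/z = (2 - 13i)/173

1/z = 0.0116 - 0.0751i


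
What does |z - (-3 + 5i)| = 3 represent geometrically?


|z - z0| = r is a circle with center z0 and radius r.
Center = (-3, 5), radius = 3

Circle with center (-3, 5) and radius 3


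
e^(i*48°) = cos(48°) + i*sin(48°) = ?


cos(48°) = 0.6691
sin(48°) = 0.7431

e^(i*48°) = 0.6691 + 0.7431i


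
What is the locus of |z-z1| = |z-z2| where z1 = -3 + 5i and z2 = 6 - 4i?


Equal distances means the locus is the perpendicular bisector of z1 and z2.
Midpoint = ((-3+6)/2, (5+(-4))/2) = (1.5000, 0.5000)

Perpendicular bisector through (1.5000, 0.5000)


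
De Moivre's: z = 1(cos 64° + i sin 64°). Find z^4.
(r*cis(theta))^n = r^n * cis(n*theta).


r^4 = 1^4 = 1
n*theta = 4*64° = 256° = 256° (mod 360)
a = 1*cos(256°) = -0.2419
b = 1*sin(256°) = -0.9703

1 cis(256°) = -0.2419 - 0.9703i


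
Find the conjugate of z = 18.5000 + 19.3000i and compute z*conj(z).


z_bar = 18.5000 - 19.3000i
z*z_bar = 18.5^2 + 19.3^2 = 342.25 + 372.49 = 714.74

z_bar = 18.5000 - 19.3000i, z*z_bar = 714.74


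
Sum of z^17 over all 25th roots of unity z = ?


The roots are w_k = w^k with w = e^(2*pi*i/25), and (w^k)^17 = (w^17)^k.
So S = 1 + u + u^2 + ... + u^(24) with u = w^17.
17 = 0*25 + 17, so 17 is not a multiple of 25: u = w^17 ≠ 1 (w is a primitive 25th root), while u^25 = (w^25)^17 = 1.
Geometric series: S = (1 - u^25)/(1 - u) = (1 - 1)/(1 - u) = 0

S = 0


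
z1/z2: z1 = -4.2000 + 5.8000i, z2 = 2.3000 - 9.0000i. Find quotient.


Conjugate of z2 = 2.3000 + 9.0000i
Numerator: (-4.2000 + 5.8000i)(2.3000 + 9.0000i) = -61.8600 - 24.4600i
Denominator: 2.3^2 + (-9)^2 = 86.29
Result = (-61.8600 - 24.4600i)/86.29

-0.7169 - 0.2835i


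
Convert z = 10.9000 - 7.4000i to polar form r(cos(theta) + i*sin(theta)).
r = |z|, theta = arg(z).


r = sqrt(118.81+54.76) = sqrt(173.57) = 13.1746
theta = atan2(-7.4, 10.9) = -34.1725 degrees

r = 13.1746, theta = -34.1725 degrees


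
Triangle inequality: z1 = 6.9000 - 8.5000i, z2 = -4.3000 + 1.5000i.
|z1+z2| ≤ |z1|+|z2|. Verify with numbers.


|z1| = sqrt(6.9^2 + (-8.5)^2) = sqrt(119.86) = 10.9481
|z2| = sqrt((-4.3)^2 + 1.5^2) = sqrt(20.74) = 4.5541
z1+z2 = 2.6000 - 7.0000i
|z1+z2| = sqrt(55.76) = 7.4673
|z1|+|z2| = 10.9481 + 4.5541 = 15.5022

|z1+z2| = 7.4673 ≤ |z1|+|z2| = 15.5022 (verified)


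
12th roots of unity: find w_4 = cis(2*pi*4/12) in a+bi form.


Angle = 360*4/12 = 120°
a = cos(120°) = -0.5000
b = sin(120°) = 0.8660

-0.5000 + 0.8660i


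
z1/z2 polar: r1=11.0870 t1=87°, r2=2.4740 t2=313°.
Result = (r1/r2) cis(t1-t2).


r = 11.0870 / 2.4740 = 4.4814
theta = 87° - 313° = -226° = 134° (mod 360)

4.4814 cis(134°)


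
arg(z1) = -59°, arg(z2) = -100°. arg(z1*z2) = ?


arg(z1*z2) = -59° - 100° = -159°
Normalized to (-180°, 180°]: -159°

-159°


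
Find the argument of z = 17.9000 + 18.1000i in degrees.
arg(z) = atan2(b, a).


Re = 17.9, Im = 18.1
arg = atan2(18.1, 17.9) = 45.3183 degrees

arg(z) = 45.3183 degrees


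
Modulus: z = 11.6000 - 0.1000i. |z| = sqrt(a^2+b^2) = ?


|z| = sqrt(11.6^2 + (-0.1)^2) = sqrt(134.56 + 0.01) = sqrt(134.57) = 11.6004

|z| = 11.6004


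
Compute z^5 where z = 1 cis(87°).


r^5 = 1^5 = 1
n*theta = 5*87° = 435° = 75° (mod 360)
a = 1*cos(75°) = 0.2588
b = 1*sin(75°) = 0.9659

1 cis(75°) = 0.2588 + 0.9659i


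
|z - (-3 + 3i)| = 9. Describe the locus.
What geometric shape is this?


|z - z0| = r is a circle with center z0 and radius r.
Center = (-3, 3), radius = 9

Circle with center (-3, 3) and radius 9


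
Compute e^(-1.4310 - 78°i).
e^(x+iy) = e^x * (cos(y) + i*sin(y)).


e^-1.4310 = 0.23907
cos(-78°) = 0.2079
sin(-78°) = -0.9781
Real = 0.23907*0.2079 = 0.0497
Imag = 0.23907*(-0.9781) = -0.2338

0.0497 - 0.2338i


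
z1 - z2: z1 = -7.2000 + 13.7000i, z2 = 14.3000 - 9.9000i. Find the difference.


Real: -7.2 - 14.3 = -21.5
Imag: 13.7 + 9.9 = 23.6

-21.5000 + 23.6000i


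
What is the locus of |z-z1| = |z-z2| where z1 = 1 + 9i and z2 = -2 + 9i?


Equal distances means the locus is the perpendicular bisector of z1 and z2.
Midpoint = ((1+(-2))/2, (9+9)/2) = (-0.5000, 9.0000)

Perpendicular bisector through (-0.5000, 9.0000)


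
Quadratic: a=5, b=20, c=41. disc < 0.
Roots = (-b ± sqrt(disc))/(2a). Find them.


disc = 20^2 - 4*5*41 = 400 - 820 = -420
sqrt(|disc|) = sqrt(420) = 20.4939
Real part = -20/(2*5) = -2.0000
Imag part = 20.4939/(2*5) = 2.0494

-2.0000 ± 2.0494i


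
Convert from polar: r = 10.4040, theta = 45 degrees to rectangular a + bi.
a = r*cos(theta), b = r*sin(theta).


a = 10.4040*cos(45°) = 10.4040*0.7071 = 7.3567
b = 10.4040*sin(45°) = 10.4040*0.7071 = 7.3567

7.3567 + 7.3567i


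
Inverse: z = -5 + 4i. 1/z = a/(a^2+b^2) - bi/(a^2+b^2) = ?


|z|^2 = 25+16 = 41
1/z = (-5 - 4i)/41

1/z = -0.1220 - 0.0976i


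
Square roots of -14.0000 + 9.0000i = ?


|z| = sqrt(196+81) = 16.6433
sqrt((|z|+a)/2) = sqrt((16.6433+(-14))/2) = sqrt(1.3217) = 1.1496
sqrt((|z|-a)/2) = sqrt((16.6433-(-14))/2) = sqrt(15.3217) = 3.9143

±(1.1496 + 3.9143i) i.e. 1.1496 + 3.9143i and -1.1496 - 3.9143i


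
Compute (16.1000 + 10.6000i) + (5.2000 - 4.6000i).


Real: 16.1 + 5.2 = 21.3
Imag: 10.6 - 4.6 = 6

21.3000 + 6.0000i


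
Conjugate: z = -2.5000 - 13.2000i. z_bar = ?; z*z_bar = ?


z_bar = -2.5000 + 13.2000i
z*z_bar = (-2.5)^2 + (-13.2)^2 = 6.25 + 174.24 = 180.49

z_bar = -2.5000 + 13.2000i, z*z_bar = 180.49


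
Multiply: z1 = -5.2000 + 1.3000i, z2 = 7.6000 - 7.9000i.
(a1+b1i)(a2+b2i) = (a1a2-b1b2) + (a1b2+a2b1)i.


Real = -5.2*7.6 - 1.3*(-7.9) = -39.52 - (-10.27) = -29.25
Imag = -5.2*(-7.9) + 7.6*1.3 = 41.08 + 9.88 = 50.96

-29.2500 + 50.9600i


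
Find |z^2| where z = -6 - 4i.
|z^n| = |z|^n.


|z| = sqrt(36+16) = sqrt(52) = 7.2111
|z^2| = |z|^2 = (sqrt(52))^2 = 52

|z^2| = 52


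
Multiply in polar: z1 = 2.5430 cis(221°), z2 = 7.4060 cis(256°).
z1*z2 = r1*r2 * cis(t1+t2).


r = 2.5430 * 7.4060 = 18.8335
theta = 221° + 256° = 477° = 117° (mod 360)

18.8335 cis(117°)


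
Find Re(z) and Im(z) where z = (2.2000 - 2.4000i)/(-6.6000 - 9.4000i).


Multiply by conjugate: (2.2000 - 2.4000i)(-6.6000 + 9.4000i) / ((-6.6)^2 + (-9.4)^2)
Numerator real = 2.2*(-6.6) - (2.4)*(-9.4) = 8.04
Numerator imag = -2.4*(-6.6) - 2.2*(-9.4) = 36.52
Denominator = 131.92
Re(z) = 8.04/131.92 = 0.0609
Im(z) = 36.52/131.92 = 0.2768

Re(z) = 0.0609, Im(z) = 0.2768


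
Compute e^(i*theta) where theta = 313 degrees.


cos(313°) = 0.6820
sin(313°) = -0.7314

e^(i*313°) = 0.6820 - 0.7314i


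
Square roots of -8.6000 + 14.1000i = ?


|z| = sqrt(73.96+198.81) = 16.5158
sqrt((|z|+a)/2) = sqrt((16.5158+(-8.6))/2) = sqrt(3.9579) = 1.9894
sqrt((|z|-a)/2) = sqrt((16.5158-(-8.6))/2) = sqrt(12.5579) = 3.5437

±(1.9894 + 3.5437i) i.e. 1.9894 + 3.5437i and -1.9894 - 3.5437i


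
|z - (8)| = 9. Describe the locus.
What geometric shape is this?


|z - z0| = r is a circle with center z0 and radius r.
Center = (8, 0), radius = 9

Circle with center (8, 0) and radius 9


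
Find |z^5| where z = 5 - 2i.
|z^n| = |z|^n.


|z| = sqrt(25+4) = sqrt(29) = 5.3852
|z^5| = |z|^5 = (sqrt(29))^5 = 29^2 * sqrt(29) = 841*sqrt(29)

|z^5| = 841*sqrt(29) ≈ 4528.9236


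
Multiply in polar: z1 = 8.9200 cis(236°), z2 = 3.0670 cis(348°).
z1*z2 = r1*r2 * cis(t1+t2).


r = 8.9200 * 3.0670 = 27.3576
theta = 236° + 348° = 584° = 224° (mod 360)

27.3576 cis(224°)


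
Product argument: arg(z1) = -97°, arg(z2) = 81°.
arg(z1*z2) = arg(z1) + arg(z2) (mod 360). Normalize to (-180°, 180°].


arg(z1*z2) = -97° + 81° = -16°
Normalized to (-180°, 180°]: -16°

-16°


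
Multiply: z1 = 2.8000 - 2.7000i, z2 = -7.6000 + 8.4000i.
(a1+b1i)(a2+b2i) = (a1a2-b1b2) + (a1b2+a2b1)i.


Real = 2.8*(-7.6) - (-2.7)*8.4 = -21.28 - (-22.68) = 1.4
Imag = 2.8*8.4 - (7.6)*(-2.7) = 23.52 + 20.52 = 44.04

1.4000 + 44.0400i


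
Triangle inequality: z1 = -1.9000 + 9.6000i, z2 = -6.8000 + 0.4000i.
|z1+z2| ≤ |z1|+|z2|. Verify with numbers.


|z1| = sqrt((-1.9)^2 + 9.6^2) = sqrt(95.77) = 9.7862
|z2| = sqrt((-6.8)^2 + 0.4^2) = sqrt(46.4) = 6.8118
z1+z2 = -8.7000 + 10.0000i
|z1+z2| = sqrt(175.69) = 13.2548
|z1|+|z2| = 9.7862 + 6.8118 = 16.5980

|z1+z2| = 13.2548 ≤ |z1|+|z2| = 16.5980 (verified)


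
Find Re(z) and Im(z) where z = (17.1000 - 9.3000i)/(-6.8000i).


Multiply by conjugate: (17.1000 - 9.3000i)(6.8000i) / (0^2 + (-6.8)^2)
Numerator real = 17.1*0 - (9.3)*(-6.8) = 63.24
Numerator imag = -9.3*0 - 17.1*(-6.8) = 116.28
Denominator = 46.24
Re(z) = 63.24/46.24 = 1.3676
Im(z) = 116.28/46.24 = 2.5147

Re(z) = 1.3676, Im(z) = 2.5147


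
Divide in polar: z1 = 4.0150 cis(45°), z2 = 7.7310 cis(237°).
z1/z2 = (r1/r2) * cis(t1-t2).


r = 4.0150 / 7.7310 = 0.5193
theta = 45° - 237° = -192° = 168° (mod 360)

0.5193 cis(168°)


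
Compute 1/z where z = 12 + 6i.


|z|^2 = 144+36 = 180
1/z = (12 - 6i)/180

1/z = 0.0667 - 0.0333i


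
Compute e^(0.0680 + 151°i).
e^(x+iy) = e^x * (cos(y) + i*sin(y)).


e^0.0680 = 1.0704
cos(151°) = -0.8746
sin(151°) = 0.4848
Real = 1.0704*(-0.8746) = -0.9362
Imag = 1.0704*0.4848 = 0.5189

-0.9362 + 0.5189i


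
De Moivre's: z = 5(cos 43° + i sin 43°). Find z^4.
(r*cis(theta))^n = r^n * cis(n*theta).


r^4 = 5^4 = 625
n*theta = 4*43° = 172° = 172° (mod 360)
a = 625*cos(172°) = -618.9175
b = 625*sin(172°) = 86.9832

625 cis(172°) = -618.9175 + 86.9832i


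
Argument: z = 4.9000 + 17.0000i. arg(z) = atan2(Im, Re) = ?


Re = 4.9, Im = 17
arg = atan2(17, 4.9) = 73.9212 degrees

arg(z) = 73.9212 degrees


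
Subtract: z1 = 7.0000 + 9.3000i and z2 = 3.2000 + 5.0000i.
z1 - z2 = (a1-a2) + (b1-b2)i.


Real: 7 - 3.2 = 3.8
Imag: 9.3 - 5 = 4.3

3.8000 + 4.3000i


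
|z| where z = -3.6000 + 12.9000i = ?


|z| = sqrt((-3.6)^2 + 12.9^2) = sqrt(12.96 + 166.41) = sqrt(179.37) = 13.3929

|z| = 13.3929


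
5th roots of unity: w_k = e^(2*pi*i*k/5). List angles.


The 5th roots of unity are cis(360k/5°) for k=0..4
Angle step = 360/5 = 72°
Primitive root: cis(72°)
Primitive root = 0.3090 + 0.9511i

5 roots at angles: 0°, 72°, 144°, 216°, 288°


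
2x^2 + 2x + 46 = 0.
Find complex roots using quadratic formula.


disc = 2^2 - 4*2*46 = 4 - 368 = -364
sqrt(|disc|) = sqrt(364) = 19.0788
Real part = -2/(2*2) = -0.5000
Imag part = 19.0788/(2*2) = 4.7697

-0.5000 ± 4.7697i


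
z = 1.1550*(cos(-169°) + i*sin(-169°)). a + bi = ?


a = 1.1550*cos(-169°) = 1.1550*(-0.98163) = -1.1338
b = 1.1550*sin(-169°) = 1.1550*(-0.1908) = -0.2204

-1.1338 - 0.2204i


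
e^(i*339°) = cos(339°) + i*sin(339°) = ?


cos(339°) = 0.9336
sin(339°) = -0.3584

e^(i*339°) = 0.9336 - 0.3584i


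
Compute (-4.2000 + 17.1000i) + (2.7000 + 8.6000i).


Real: -4.2 + 2.7 = -1.5
Imag: 17.1 + 8.6 = 25.7

-1.5000 + 25.7000i


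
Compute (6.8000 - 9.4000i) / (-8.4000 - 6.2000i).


Conjugate of z2 = -8.4000 + 6.2000i
Numerator: (6.8000 - 9.4000i)(-8.4000 + 6.2000i) = 1.1600 + 121.1200i
Denominator: (-8.4)^2 + (-6.2)^2 = 109
Result = (1.1600 + 121.1200i)/109

0.0106 + 1.1112i


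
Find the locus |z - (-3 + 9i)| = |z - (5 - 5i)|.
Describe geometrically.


Equal distances means the locus is the perpendicular bisector of z1 and z2.
Midpoint = ((-3+5)/2, (9+(-5))/2) = (1.0000, 2.0000)

Perpendicular bisector through (1.0000, 2.0000)


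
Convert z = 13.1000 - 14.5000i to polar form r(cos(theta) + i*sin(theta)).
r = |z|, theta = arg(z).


r = sqrt(171.61+210.25) = sqrt(381.86) = 19.5412
theta = atan2(-14.5, 13.1) = -47.9038 degrees

r = 19.5412, theta = -47.9038 degrees


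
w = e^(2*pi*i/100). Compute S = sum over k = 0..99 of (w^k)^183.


The roots are w_k = w^k with w = e^(2*pi*i/100), and (w^k)^183 = (w^183)^k.
So S = 1 + u + u^2 + ... + u^(99) with u = w^183.
183 = 1*100 + 83, so 183 is not a multiple of 100: u = (w^100)^1 * w^83 = w^83 ≠ 1 (w is a primitive 100th root), while u^100 = (w^100)^183 = 1.
Geometric series: S = (1 - u^100)/(1 - u) = (1 - 1)/(1 - u) = 0

S = 0


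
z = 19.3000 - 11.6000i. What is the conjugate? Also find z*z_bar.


z_bar = 19.3000 + 11.6000i
z*z_bar = 19.3^2 + (-11.6)^2 = 372.49 + 134.56 = 507.05

z_bar = 19.3000 + 11.6000i, z*z_bar = 507.05


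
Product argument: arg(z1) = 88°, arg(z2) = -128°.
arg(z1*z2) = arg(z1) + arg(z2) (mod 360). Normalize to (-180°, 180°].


arg(z1*z2) = 88° - 128° = -40°
Normalized to (-180°, 180°]: -40°

-40°


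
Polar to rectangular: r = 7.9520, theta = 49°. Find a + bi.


a = 7.9520*cos(49°) = 7.9520*0.65606 = 5.2170
b = 7.9520*sin(49°) = 7.9520*0.75471 = 6.0015

5.2170 + 6.0015i


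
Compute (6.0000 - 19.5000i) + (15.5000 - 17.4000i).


Real: 6 + 15.5 = 21.5
Imag: -19.5 - 17.4 = -36.9

21.5000 - 36.9000i


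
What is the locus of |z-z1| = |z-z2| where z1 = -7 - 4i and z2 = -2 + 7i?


Equal distances means the locus is the perpendicular bisector of z1 and z2.
Midpoint = ((-7+(-2))/2, (-4+7)/2) = (-4.5000, 1.5000)

Perpendicular bisector through (-4.5000, 1.5000)


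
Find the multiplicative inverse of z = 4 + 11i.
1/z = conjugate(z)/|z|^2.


|z|^2 = 16+121 = 137
1/z = (4 - 11i)/137

1/z = 0.0292 - 0.0803i


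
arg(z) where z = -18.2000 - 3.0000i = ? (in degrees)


Re = -18.2, Im = -3
arg = atan2(-3, -18.2) = -170.6398 degrees

arg(z) = -170.6398 degrees


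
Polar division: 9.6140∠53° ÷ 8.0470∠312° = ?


r = 9.6140 / 8.0470 = 1.1947
theta = 53° - 312° = -259° = 101° (mod 360)

1.1947 cis(101°)


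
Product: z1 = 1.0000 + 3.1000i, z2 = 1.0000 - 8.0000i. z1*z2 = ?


Real = 1*1 - 3.1*(-8) = 1 - (-24.8) = 25.8
Imag = 1*(-8) + 1*3.1 = -8 + 3.1 = -4.9

25.8000 - 4.9000i


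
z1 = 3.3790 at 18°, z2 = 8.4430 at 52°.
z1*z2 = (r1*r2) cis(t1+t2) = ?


r = 3.3790 * 8.4430 = 28.5289
theta = 18° + 52° = 70° = 70° (mod 360)

28.5289 cis(70°)


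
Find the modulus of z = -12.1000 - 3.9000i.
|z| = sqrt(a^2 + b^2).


|z| = sqrt((-12.1)^2 + (-3.9)^2) = sqrt(146.41 + 15.21) = sqrt(161.62) = 12.7130

|z| = 12.7130


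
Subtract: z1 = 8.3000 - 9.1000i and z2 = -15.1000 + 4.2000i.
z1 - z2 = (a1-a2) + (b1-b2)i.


Real: 8.3 + 15.1 = 23.4
Imag: -9.1 - 4.2 = -13.3

23.4000 - 13.3000i


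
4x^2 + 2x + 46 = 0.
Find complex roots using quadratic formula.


disc = 2^2 - 4*4*46 = 4 - 736 = -732
sqrt(|disc|) = sqrt(732) = 27.0555
Real part = -2/(2*4) = -0.2500
Imag part = 27.0555/(2*4) = 3.3819

-0.2500 ± 3.3819i


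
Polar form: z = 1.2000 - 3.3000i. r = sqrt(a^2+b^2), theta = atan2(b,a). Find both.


r = sqrt(1.44+10.89) = sqrt(12.33) = 3.5114
theta = atan2(-3.3, 1.2) = -70.0169 degrees

r = 3.5114, theta = -70.0169 degrees


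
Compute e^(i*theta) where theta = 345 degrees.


cos(345°) = 0.9659
sin(345°) = -0.2588

e^(i*345°) = 0.9659 - 0.2588i


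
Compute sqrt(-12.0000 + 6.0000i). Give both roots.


|z| = sqrt(144+36) = 13.4164
sqrt((|z|+a)/2) = sqrt((13.4164+(-12))/2) = sqrt(0.7082) = 0.8415
sqrt((|z|-a)/2) = sqrt((13.4164-(-12))/2) = sqrt(12.7082) = 3.5649

±(0.8415 + 3.5649i) i.e. 0.8415 + 3.5649i and -0.8415 - 3.5649i


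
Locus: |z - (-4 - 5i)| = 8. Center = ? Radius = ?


|z - z0| = r is a circle with center z0 and radius r.
Center = (-4, -5), radius = 8

Circle with center (-4, -5) and radius 8


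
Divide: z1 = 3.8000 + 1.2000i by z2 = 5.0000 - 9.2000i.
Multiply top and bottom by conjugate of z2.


Conjugate of z2 = 5.0000 + 9.2000i
Numerator: (3.8000 + 1.2000i)(5.0000 + 9.2000i) = 7.9600 + 40.9600i
Denominator: 5^2 + (-9.2)^2 = 109.64
Result = (7.9600 + 40.9600i)/109.64

0.0726 + 0.3736i


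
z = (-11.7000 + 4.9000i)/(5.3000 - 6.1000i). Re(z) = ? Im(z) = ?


Multiply by conjugate: (-11.7000 + 4.9000i)(5.3000 + 6.1000i) / (5.3^2 + (-6.1)^2)
Numerator real = -11.7*5.3 + 4.9*(-6.1) = -91.9
Numerator imag = 4.9*5.3 - (-11.7)*(-6.1) = -45.4
Denominator = 65.3
Re(z) = -91.9/65.3 = -1.4074
Im(z) = -45.4/65.3 = -0.6953

Re(z) = -1.4074, Im(z) = -0.6953


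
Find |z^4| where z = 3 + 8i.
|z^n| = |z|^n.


|z| = sqrt(9+64) = sqrt(73) = 8.5440
|z^4| = |z|^4 = (sqrt(73))^4 = 73^2 = 5329

|z^4| = 5329


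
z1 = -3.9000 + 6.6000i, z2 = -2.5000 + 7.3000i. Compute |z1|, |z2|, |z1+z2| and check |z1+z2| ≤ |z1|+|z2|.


|z1| = sqrt((-3.9)^2 + 6.6^2) = sqrt(58.77) = 7.6662
|z2| = sqrt((-2.5)^2 + 7.3^2) = sqrt(59.54) = 7.7162
z1+z2 = -6.4000 + 13.9000i
|z1+z2| = sqrt(234.17) = 15.3026
|z1|+|z2| = 7.6662 + 7.7162 = 15.3824

|z1+z2| = 15.3026 ≤ |z1|+|z2| = 15.3824 (verified)


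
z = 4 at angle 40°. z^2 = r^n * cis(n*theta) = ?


r^2 = 4^2 = 16
n*theta = 2*40° = 80° = 80° (mod 360)
a = 16*cos(80°) = 2.7784
b = 16*sin(80°) = 15.7569

16 cis(80°) = 2.7784 + 15.7569i


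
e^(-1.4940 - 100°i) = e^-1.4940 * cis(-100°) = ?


e^-1.4940 = 0.2245
cos(-100°) = -0.1736
sin(-100°) = -0.9848
Real = 0.2245*(-0.1736) = -0.0390
Imag = 0.2245*(-0.9848) = -0.2211

-0.0390 - 0.2211i


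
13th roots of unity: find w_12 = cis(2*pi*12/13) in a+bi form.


Angle = 360*12/13 = 332.3077°
a = cos(332.3077°) = 0.8855
b = sin(332.3077°) = -0.4647

0.8855 - 0.4647i


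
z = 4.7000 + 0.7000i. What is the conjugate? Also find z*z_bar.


z_bar = 4.7000 - 0.7000i
z*z_bar = 4.7^2 + 0.7^2 = 22.09 + 0.49 = 22.58

z_bar = 4.7000 - 0.7000i, z*z_bar = 22.58


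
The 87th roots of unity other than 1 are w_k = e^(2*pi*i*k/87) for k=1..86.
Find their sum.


With w = e^(2*pi*i/87), all 87 of the 87th roots of unity w^0 = 1, w, ..., w^(86) sum to 0: 1 + w + ... + w^(86) = (1 - w^87)/(1 - w) = 0 since w^87 = 1, w ≠ 1.
Removing the root 1: w + w^2 + ... + w^(86) = 0 - 1 = -1

Sum = -1


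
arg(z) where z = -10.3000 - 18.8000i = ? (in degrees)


Re = -10.3, Im = -18.8
arg = atan2(-18.8, -10.3) = -118.7171 degrees

arg(z) = -118.7171 degrees


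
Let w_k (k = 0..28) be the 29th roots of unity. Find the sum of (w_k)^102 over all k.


The roots are w_k = w^k with w = e^(2*pi*i/29), and (w^k)^102 = (w^102)^k.
So S = 1 + u + u^2 + ... + u^(28) with u = w^102.
102 = 3*29 + 15, so 102 is not a multiple of 29: u = (w^29)^3 * w^15 = w^15 ≠ 1 (w is a primitive 29th root), while u^29 = (w^29)^102 = 1.
Geometric series: S = (1 - u^29)/(1 - u) = (1 - 1)/(1 - u) = 0

S = 0


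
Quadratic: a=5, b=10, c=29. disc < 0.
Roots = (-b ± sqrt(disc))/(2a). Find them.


disc = 10^2 - 4*5*29 = 100 - 580 = -480
sqrt(|disc|) = sqrt(480) = 21.9089
Real part = -10/(2*5) = -1.0000
Imag part = 21.9089/(2*5) = 2.1909

-1.0000 ± 2.1909i


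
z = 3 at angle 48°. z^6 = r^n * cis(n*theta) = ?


r^6 = 3^6 = 729
n*theta = 6*48° = 288° = 288° (mod 360)
a = 729*cos(288°) = 225.2734
b = 729*sin(288°) = -693.3202

729 cis(288°) = 225.2734 - 693.3202i


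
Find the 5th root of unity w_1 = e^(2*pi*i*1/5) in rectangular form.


Angle = 360*1/5 = 72°
a = cos(72°) = 0.3090
b = sin(72°) = 0.9511

0.3090 + 0.9511i


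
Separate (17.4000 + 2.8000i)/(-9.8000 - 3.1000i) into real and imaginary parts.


Multiply by conjugate: (17.4000 + 2.8000i)(-9.8000 + 3.1000i) / ((-9.8)^2 + (-3.1)^2)
Numerator real = 17.4*(-9.8) + 2.8*(-3.1) = -179.2
Numerator imag = 2.8*(-9.8) - 17.4*(-3.1) = 26.5
Denominator = 105.65
Re(z) = -179.2/105.65 = -1.6962
Im(z) = 26.5/105.65 = 0.2508

Re(z) = -1.6962, Im(z) = 0.2508


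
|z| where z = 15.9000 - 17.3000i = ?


|z| = sqrt(15.9^2 + (-17.3)^2) = sqrt(252.81 + 299.29) = sqrt(552.1) = 23.4968

|z| = 23.4968


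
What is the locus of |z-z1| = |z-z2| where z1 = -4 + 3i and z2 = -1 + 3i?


Equal distances means the locus is the perpendicular bisector of z1 and z2.
Midpoint = ((-4+(-1))/2, (3+3)/2) = (-2.5000, 3.0000)

Perpendicular bisector through (-2.5000, 3.0000)


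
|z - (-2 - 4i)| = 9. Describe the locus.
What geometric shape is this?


|z - z0| = r is a circle with center z0 and radius r.
Center = (-2, -4), radius = 9

Circle with center (-2, -4) and radius 9


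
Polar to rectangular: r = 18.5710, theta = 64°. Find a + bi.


a = 18.5710*cos(64°) = 18.5710*0.43837 = 8.1410
b = 18.5710*sin(64°) = 18.5710*0.898794 = 16.6915

8.1410 + 16.6915i


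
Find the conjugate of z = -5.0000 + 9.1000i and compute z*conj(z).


z_bar = -5.0000 - 9.1000i
z*z_bar = (-5)^2 + 9.1^2 = 25 + 82.81 = 107.81

z_bar = -5.0000 - 9.1000i, z*z_bar = 107.81


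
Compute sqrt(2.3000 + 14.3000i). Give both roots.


|z| = sqrt(5.29+204.49) = 14.4838
sqrt((|z|+a)/2) = sqrt((14.4838+2.3)/2) = sqrt(8.3919) = 2.8969
sqrt((|z|-a)/2) = sqrt((14.4838-2.3)/2) = sqrt(6.0919) = 2.4682

±(2.8969 + 2.4682i) i.e. 2.8969 + 2.4682i and -2.8969 - 2.4682i


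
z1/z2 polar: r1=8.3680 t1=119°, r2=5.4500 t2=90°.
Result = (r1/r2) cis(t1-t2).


r = 8.3680 / 5.4500 = 1.5354
theta = 119° - 90° = 29° = 29° (mod 360)

1.5354 cis(29°)


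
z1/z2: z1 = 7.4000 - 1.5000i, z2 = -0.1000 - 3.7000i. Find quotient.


Conjugate of z2 = -0.1000 + 3.7000i
Numerator: (7.4000 - 1.5000i)(-0.1000 + 3.7000i) = 4.8100 + 27.5300i
Denominator: (-0.1)^2 + (-3.7)^2 = 13.7
Result = (4.8100 + 27.5300i)/13.7

0.3511 + 2.0095i


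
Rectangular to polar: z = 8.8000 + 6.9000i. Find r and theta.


r = sqrt(77.44+47.61) = sqrt(125.05) = 11.1826
theta = atan2(6.9, 8.8) = 38.0997 degrees

r = 11.1826, theta = 38.0997 degrees


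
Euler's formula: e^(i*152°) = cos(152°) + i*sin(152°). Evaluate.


cos(152°) = -0.8829
sin(152°) = 0.4695

e^(i*152°) = -0.8829 + 0.4695i


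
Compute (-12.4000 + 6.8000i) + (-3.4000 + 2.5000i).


Real: -12.4 - 3.4 = -15.8
Imag: 6.8 + 2.5 = 9.3

-15.8000 + 9.3000i


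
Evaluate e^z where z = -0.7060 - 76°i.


e^-0.7060 = 0.493615
cos(-76°) = 0.2419
sin(-76°) = -0.9703
Real = 0.493615*0.2419 = 0.1194
Imag = 0.493615*(-0.9703) = -0.4790

0.1194 - 0.4790i


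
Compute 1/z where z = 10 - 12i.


|z|^2 = 100+144 = 244
1/z = (10 + 12i)/244

1/z = 0.0410 + 0.0492i


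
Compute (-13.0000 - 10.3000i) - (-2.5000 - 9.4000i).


Real: -13 + 2.5 = -10.5
Imag: -10.3 + 9.4 = -0.9

-10.5000 - 0.9000i


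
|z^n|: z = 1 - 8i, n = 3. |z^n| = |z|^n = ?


|z| = sqrt(1+64) = sqrt(65) = 8.0623
|z^3| = |z|^3 = (sqrt(65))^3 = 65*sqrt(65)

|z^3| = 65*sqrt(65) ≈ 524.0468


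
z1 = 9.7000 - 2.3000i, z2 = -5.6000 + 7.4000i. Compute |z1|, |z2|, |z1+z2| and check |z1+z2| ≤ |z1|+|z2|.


|z1| = sqrt(9.7^2 + (-2.3)^2) = sqrt(99.38) = 9.9690
|z2| = sqrt((-5.6)^2 + 7.4^2) = sqrt(86.12) = 9.2801
z1+z2 = 4.1000 + 5.1000i
|z1+z2| = sqrt(42.82) = 6.5437
|z1|+|z2| = 9.9690 + 9.2801 = 19.2491

|z1+z2| = 6.5437 ≤ |z1|+|z2| = 19.2491 (verified)


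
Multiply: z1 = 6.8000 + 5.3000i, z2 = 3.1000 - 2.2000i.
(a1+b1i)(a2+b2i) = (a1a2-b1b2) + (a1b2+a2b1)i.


Real = 6.8*3.1 - 5.3*(-2.2) = 21.08 - (-11.66) = 32.74
Imag = 6.8*(-2.2) + 3.1*5.3 = -14.96 + 16.43 = 1.47

32.7400 + 1.4700i


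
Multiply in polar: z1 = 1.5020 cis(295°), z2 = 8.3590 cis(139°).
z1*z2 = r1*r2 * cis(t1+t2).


r = 1.5020 * 8.3590 = 12.5552
theta = 295° + 139° = 434° = 74° (mod 360)

12.5552 cis(74°)


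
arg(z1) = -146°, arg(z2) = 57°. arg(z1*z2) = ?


arg(z1*z2) = -146° + 57° = -89°
Normalized to (-180°, 180°]: -89°

-89°


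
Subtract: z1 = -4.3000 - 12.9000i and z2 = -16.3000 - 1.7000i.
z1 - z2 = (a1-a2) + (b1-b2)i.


Real: -4.3 + 16.3 = 12
Imag: -12.9 + 1.7 = -11.2

12.0000 - 11.2000i


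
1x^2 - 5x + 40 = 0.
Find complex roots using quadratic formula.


disc = (-5)^2 - 4*1*40 = 25 - 160 = -135
sqrt(|disc|) = sqrt(135) = 11.6190
Real part = 5/(2*1) = 2.5000
Imag part = 11.6190/(2*1) = 5.8095

2.5000 ± 5.8095i


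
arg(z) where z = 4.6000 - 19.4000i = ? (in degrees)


Re = 4.6, Im = -19.4
arg = atan2(-19.4, 4.6) = -76.6608 degrees

arg(z) = -76.6608 degrees


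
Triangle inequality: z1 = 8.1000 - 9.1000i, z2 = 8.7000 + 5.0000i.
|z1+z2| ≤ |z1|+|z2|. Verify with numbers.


|z1| = sqrt(8.1^2 + (-9.1)^2) = sqrt(148.42) = 12.1828
|z2| = sqrt(8.7^2 + 5^2) = sqrt(100.69) = 10.0344
z1+z2 = 16.8000 - 4.1000i
|z1+z2| = sqrt(299.05) = 17.2931
|z1|+|z2| = 12.1828 + 10.0344 = 22.2172

|z1+z2| = 17.2931 ≤ |z1|+|z2| = 22.2172 (verified)


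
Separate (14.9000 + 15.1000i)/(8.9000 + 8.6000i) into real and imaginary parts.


Multiply by conjugate: (14.9000 + 15.1000i)(8.9000 - 8.6000i) / (8.9^2 + 8.6^2)
Numerator real = 14.9*8.9 + 15.1*8.6 = 262.47
Numerator imag = 15.1*8.9 - 14.9*8.6 = 6.25
Denominator = 153.17
Re(z) = 262.47/153.17 = 1.7136
Im(z) = 6.25/153.17 = 0.0408

Re(z) = 1.7136, Im(z) = 0.0408


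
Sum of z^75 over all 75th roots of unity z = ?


The roots are w_k = w^k with w = e^(2*pi*i/75), and (w^k)^75 = (w^75)^k.
So S = 1 + u + u^2 + ... + u^(74) with u = w^75.
75 = 1*75 + 0, so 75 is a multiple of 75 and u = (w^75)^1 = 1.
Every one of the 75 terms equals 1: S = 75

S = 75


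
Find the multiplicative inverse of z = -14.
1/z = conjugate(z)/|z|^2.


|z|^2 = 196+0 = 196
1/z = (-14 - 0i)/196

1/z = -0.0714 + 0i


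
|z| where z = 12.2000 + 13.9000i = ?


|z| = sqrt(12.2^2 + 13.9^2) = sqrt(148.84 + 193.21) = sqrt(342.05) = 18.4946

|z| = 18.4946


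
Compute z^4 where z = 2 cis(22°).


r^4 = 2^4 = 16
n*theta = 4*22° = 88° = 88° (mod 360)
a = 16*cos(88°) = 0.5584
b = 16*sin(88°) = 15.9903

16 cis(88°) = 0.5584 + 15.9903i


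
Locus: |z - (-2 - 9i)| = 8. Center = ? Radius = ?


|z - z0| = r is a circle with center z0 and radius r.
Center = (-2, -9), radius = 8

Circle with center (-2, -9) and radius 8


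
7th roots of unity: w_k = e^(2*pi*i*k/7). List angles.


The 7th roots of unity are cis(360k/7°) for k=0..6
Angle step = 360/7 = 51.4286°
Primitive root: cis(51.4286°)
Primitive root = 0.6235 + 0.7818i

7 roots at angles: 0°, 51.4286°, 102.8571°, 154.2857°, 205.7143°, 257.1429°, 308.5714°


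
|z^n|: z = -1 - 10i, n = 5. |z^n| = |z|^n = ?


|z| = sqrt(1+100) = sqrt(101) = 10.0499
|z^5| = |z|^5 = (sqrt(101))^5 = 101^2 * sqrt(101) = 10201*sqrt(101)

|z^5| = 10201*sqrt(101) ≈ 102518.7812


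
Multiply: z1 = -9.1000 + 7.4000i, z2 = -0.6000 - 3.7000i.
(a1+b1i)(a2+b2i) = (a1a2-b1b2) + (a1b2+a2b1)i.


Real = -9.1*(-0.6) - 7.4*(-3.7) = 5.46 - (-27.38) = 32.84
Imag = -9.1*(-3.7) - (0.6)*7.4 = 33.67 - (4.44) = 29.23

32.8400 + 29.2300i
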